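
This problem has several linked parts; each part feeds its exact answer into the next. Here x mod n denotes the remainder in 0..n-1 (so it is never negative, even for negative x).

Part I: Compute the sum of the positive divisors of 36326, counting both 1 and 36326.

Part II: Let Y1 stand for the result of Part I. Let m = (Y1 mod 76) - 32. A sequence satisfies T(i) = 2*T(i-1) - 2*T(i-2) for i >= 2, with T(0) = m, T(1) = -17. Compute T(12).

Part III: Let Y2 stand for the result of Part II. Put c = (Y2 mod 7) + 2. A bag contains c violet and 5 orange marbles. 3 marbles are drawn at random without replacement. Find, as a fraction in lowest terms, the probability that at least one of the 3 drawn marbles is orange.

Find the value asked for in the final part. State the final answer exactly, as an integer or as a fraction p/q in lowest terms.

11/12

Part I: 36326 = 2 * 41 * 443; sigma = (1 + 2) * (1 + 41) * (1 + 443) = 3 * 42 * 444 = 55944; answer 55944
Part II: Y1 = 55944; m = -24; T(2) = 2*(-17) - 2*(-24) = 14; iterating: T(2)=14, T(3)=62, T(4)=96, T(5)=68, T(6)=-56, T(7)=-248, T(8)=-384, T(9)=-272, T(10)=224, T(11)=992, T(12)=1536; answer 1536
Part III: Y2 = 1536; c = 5; total draws C(10,3) = 120; complement C(5,3) = 10; favorable 120 - 10 = 110; P = 11/12; answer 11/12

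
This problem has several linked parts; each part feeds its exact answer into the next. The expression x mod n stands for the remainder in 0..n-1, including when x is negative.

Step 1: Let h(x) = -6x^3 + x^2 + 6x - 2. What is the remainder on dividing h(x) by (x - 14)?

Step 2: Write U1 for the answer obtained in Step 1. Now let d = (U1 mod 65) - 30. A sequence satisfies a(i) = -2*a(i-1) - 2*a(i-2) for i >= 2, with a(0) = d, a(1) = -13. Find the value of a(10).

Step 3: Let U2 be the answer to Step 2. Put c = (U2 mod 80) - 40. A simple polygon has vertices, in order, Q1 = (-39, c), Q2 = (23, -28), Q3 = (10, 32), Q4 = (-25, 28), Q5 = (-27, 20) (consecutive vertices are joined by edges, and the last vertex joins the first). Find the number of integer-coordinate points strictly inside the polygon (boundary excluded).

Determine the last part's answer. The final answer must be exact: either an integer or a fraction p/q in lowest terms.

1904

Step 1: remainder = value at the root: -6*(14)^3 + 1*(14)^2 + 6*(14)^1 - 2 = (-16464) + (196) + (84) + (-2) = -16186; answer -16186
Step 2: U1 = -16186; d = 34; a(2) = -2*(-13) - 2*(34) = -42; iterating: a(2)=-42, a(3)=110, a(4)=-136, a(5)=52, a(6)=168, a(7)=-440, a(8)=544, a(9)=-208, a(10)=-672; answer -672
Step 3: U2 = -672; c = 8; cross terms: (-39*-28 - 23*8)=908, (23*32 - 10*-28)=1016, (10*28 - -25*32)=1080, (-25*20 - -27*28)=256, (-27*8 - -39*20)=564; twice the area = |3824| = 3824; area = 1912; boundary points = 2 + 1 + 1 + 2 + 12 = 18; strictly interior points = area - boundary/2 + 1 = 1904; answer 1904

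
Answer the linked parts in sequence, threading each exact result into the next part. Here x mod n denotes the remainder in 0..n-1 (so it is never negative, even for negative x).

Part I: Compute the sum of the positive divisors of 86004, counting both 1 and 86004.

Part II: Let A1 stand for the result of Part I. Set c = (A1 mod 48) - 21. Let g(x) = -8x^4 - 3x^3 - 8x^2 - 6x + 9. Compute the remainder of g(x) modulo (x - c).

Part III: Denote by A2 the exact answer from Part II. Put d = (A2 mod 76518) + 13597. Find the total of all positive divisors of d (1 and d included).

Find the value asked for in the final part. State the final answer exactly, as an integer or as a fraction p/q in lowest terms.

94848

Part I: 86004 = 2^2 * 3^2 * 2389; sigma = (1 + 2 + 4) * (1 + 3 + 9) * (1 + 2389) = 7 * 13 * 2390 = 217490; answer 217490
Part II: A1 = 217490; c = -19; remainder = value at the root: -8*(-19)^4 - 3*(-19)^3 - 8*(-19)^2 - 6*(-19)^1 + 9 = (-1042568) + (20577) + (-2888) + (114) + (9) = -1024756; answer -1024756
Part III: A2 = -1024756; d = 60093; 60093 = 3^2 * 11 * 607; sigma = (1 + 3 + 9) * (1 + 11) * (1 + 607) = 13 * 12 * 608 = 94848; answer 94848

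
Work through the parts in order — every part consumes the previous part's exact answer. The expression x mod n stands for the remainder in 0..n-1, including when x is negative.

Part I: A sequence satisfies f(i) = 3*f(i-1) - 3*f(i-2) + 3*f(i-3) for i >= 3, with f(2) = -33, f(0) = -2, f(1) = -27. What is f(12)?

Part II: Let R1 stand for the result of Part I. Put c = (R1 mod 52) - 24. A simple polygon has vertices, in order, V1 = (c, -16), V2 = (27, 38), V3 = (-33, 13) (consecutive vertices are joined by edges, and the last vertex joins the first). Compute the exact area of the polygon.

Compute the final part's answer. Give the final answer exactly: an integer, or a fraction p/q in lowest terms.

2415/2

Part I: f(3) = 3*(-33) - 3*(-27) + 3*(-2) = -24; iterating: f(3)=-24, f(4)=-54, f(5)=-189, f(6)=-477, f(7)=-1026, f(8)=-2214, f(9)=-4995, f(10)=-11421, f(11)=-25920, f(12)=-58482; answer -58482
Part II: R1 = -58482; c = -6; cross terms: (-6*38 - 27*-16)=204, (27*13 - -33*38)=1605, (-33*-16 - -6*13)=606; twice the area = |2415| = 2415; area = 2415/2; answer 2415/2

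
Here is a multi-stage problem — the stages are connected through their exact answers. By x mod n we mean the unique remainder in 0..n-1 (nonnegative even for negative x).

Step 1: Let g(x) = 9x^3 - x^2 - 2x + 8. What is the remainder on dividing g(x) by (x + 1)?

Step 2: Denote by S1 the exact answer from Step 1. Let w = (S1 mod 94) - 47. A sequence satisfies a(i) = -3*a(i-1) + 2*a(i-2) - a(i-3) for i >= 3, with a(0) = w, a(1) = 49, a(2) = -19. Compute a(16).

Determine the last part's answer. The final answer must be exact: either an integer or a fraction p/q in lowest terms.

Step 1: remainder = value at the root: 9*(-1)^3 - 1*(-1)^2 - 2*(-1)^1 + 8 = (-9) + (-1) + (2) + (8) = 0; answer 0
Step 2: S1 = 0; w = -47; a(3) = -3*(-19) + 2*(49) - 1*(-47) = 202; iterating: a(3)=202, a(4)=-693, a(5)=2502, a(6)=-9094, a(7)=32979, a(8)=-119627, a(9)=433933, a(10)=-1574032, a(11)=5709589, a(12)=-20710764, a(13)=75125502, a(14)=-272507623, a(15)=988484637, a(16)=-3585594659; answer -3585594659

-3585594659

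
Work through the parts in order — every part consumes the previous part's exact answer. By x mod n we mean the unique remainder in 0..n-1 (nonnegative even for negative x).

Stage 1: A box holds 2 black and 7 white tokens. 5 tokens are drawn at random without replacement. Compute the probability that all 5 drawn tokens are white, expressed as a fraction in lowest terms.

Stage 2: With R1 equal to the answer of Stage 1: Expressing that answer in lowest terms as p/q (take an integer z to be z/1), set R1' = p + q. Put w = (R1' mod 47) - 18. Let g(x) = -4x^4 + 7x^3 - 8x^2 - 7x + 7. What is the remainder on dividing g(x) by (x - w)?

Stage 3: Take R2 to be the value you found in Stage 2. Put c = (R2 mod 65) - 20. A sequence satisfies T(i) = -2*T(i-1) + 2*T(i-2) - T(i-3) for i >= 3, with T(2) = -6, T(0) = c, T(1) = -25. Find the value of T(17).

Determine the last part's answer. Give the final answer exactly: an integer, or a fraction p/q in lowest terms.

Stage 1: total draws C(9,5) = 126; favorable C(7,5) = 21; P = 1/6; answer 1/6
Stage 2: R1 = 1/6; threaded value p + q = 7; w = -11; remainder = value at the root: -4*(-11)^4 + 7*(-11)^3 - 8*(-11)^2 - 7*(-11)^1 + 7 = (-58564) + (-9317) + (-968) + (77) + (7) = -68765; answer -68765
Stage 3: R2 = -68765; c = -15; T(3) = -2*(-6) + 2*(-25) - 1*(-15) = -23; iterating: T(3)=-23, T(4)=59, T(5)=-158, T(6)=457, T(7)=-1289, T(8)=3650, T(9)=-10335, T(10)=29259, T(11)=-82838, T(12)=234529, T(13)=-663993, T(14)=1879882, T(15)=-5322279, T(16)=15068315, T(17)=-42661070; answer -42661070

-42661070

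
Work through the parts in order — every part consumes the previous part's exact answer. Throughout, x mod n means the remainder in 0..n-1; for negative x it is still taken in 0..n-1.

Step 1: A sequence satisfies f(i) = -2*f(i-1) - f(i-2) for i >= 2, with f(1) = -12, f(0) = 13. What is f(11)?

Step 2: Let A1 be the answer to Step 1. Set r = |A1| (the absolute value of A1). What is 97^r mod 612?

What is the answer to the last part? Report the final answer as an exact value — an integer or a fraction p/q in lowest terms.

Step 1: f(2) = -2*(-12) - 1*(13) = 11; iterating: f(2)=11, f(3)=-10, f(4)=9, f(5)=-8, f(6)=7, f(7)=-6, f(8)=5, f(9)=-4, f(10)=3, f(11)=-2; answer -2
Step 2: A1 = -2; r = 2; squarings mod 612: 97^1=97, 97^2=229; 97^2 = 97^2 = 229 (mod 612); answer 229

229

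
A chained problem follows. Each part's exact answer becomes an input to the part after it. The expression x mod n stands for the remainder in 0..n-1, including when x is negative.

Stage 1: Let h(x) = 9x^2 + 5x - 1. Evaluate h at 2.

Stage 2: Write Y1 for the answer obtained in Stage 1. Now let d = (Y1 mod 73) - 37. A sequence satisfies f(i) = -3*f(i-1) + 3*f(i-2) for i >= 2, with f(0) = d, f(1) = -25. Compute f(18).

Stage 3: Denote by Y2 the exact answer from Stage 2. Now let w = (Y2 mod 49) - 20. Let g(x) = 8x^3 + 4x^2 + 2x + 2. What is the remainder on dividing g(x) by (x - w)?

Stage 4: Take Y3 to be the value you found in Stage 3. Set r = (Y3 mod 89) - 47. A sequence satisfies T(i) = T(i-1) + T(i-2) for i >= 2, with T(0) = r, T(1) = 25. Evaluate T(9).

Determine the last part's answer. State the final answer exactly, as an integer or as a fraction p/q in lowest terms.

Stage 1: 9*(2)^2 + 5*(2)^1 - 1 = (36) + (10) + (-1) = 45; answer 45
Stage 2: Y1 = 45; d = 8; f(2) = -3*(-25) + 3*(8) = 99; iterating: f(2)=99, f(3)=-372, f(4)=1413, f(5)=-5355, f(6)=20304, f(7)=-76977, f(8)=291843, f(9)=-1106460, f(10)=4194909, f(11)=-15904107, f(12)=60297048, f(13)=-228603465, f(14)=866701539, f(15)=-3285915012, f(16)=12457849653, f(17)=-47231293995, f(18)=179067430944; answer 179067430944
Stage 3: Y2 = 179067430944; w = -10; remainder = value at the root: 8*(-10)^3 + 4*(-10)^2 + 2*(-10)^1 + 2 = (-8000) + (400) + (-20) + (2) = -7618; answer -7618
Stage 4: Y3 = -7618; r = -11; T(2) = 1*(25) + 1*(-11) = 14; iterating: T(2)=14, T(3)=39, T(4)=53, T(5)=92, T(6)=145, T(7)=237, T(8)=382, T(9)=619; answer 619

619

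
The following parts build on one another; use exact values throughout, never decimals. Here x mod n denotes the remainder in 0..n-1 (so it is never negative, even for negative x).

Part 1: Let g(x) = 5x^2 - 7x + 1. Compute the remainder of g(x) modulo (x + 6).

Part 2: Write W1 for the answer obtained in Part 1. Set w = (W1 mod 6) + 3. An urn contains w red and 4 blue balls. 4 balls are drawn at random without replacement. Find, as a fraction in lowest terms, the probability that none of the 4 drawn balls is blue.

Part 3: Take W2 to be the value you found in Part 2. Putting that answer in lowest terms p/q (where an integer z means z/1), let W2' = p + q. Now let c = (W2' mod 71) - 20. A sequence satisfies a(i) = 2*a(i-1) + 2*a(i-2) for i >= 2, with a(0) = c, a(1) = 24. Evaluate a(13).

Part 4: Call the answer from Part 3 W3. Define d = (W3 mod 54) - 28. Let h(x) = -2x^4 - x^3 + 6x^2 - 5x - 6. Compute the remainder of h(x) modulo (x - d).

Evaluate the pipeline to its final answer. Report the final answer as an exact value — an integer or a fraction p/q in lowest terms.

-18356

Part 1: remainder = value at the root: 5*(-6)^2 - 7*(-6)^1 + 1 = (180) + (42) + (1) = 223; answer 223
Part 2: W1 = 223; w = 4; total draws C(8,4) = 70; favorable C(4,4) = 1; P = 1/70; answer 1/70
Part 3: W2 = 1/70; threaded value p + q = 71; c = -20; a(2) = 2*(24) + 2*(-20) = 8; iterating: a(2)=8, a(3)=64, a(4)=144, a(5)=416, a(6)=1120, a(7)=3072, a(8)=8384, a(9)=22912, a(10)=62592, a(11)=171008, a(12)=467200, a(13)=1276416; answer 1276416
Part 4: W3 = 1276416; d = -10; remainder = value at the root: -2*(-10)^4 - 1*(-10)^3 + 6*(-10)^2 - 5*(-10)^1 - 6 = (-20000) + (1000) + (600) + (50) + (-6) = -18356; answer -18356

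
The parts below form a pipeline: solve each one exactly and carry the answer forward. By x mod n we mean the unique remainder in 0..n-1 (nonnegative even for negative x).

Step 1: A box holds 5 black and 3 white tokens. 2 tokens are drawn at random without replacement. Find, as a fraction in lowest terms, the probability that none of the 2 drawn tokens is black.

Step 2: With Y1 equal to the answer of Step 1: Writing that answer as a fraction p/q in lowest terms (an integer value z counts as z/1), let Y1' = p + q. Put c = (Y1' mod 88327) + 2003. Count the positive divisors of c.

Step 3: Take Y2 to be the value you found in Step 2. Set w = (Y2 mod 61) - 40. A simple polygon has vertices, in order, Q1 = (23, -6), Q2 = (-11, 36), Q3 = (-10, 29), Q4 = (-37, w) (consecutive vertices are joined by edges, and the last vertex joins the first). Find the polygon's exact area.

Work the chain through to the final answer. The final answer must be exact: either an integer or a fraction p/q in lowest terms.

1511

Step 1: total draws C(8,2) = 28; favorable C(3,2) = 3; P = 3/28; answer 3/28
Step 2: Y1 = 3/28; threaded value p + q = 31; c = 2034; 2034 = 2 * 3^2 * 113; number of divisors = (1+1) * (2+1) * (1+1) = 12; answer 12
Step 3: Y2 = 12; w = -28; cross terms: (23*36 - -11*-6)=762, (-11*29 - -10*36)=41, (-10*-28 - -37*29)=1353, (-37*-6 - 23*-28)=866; twice the area = |3022| = 3022; area = 1511; answer 1511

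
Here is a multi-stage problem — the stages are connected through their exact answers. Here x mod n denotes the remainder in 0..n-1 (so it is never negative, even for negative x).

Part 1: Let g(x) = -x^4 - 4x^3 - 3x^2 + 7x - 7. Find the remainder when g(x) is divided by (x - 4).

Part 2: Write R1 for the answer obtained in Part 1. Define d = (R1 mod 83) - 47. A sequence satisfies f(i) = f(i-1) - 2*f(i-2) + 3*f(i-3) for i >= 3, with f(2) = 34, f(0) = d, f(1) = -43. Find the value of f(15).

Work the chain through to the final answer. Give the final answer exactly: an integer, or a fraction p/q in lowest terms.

Part 1: remainder = value at the root: -1*(4)^4 - 4*(4)^3 - 3*(4)^2 + 7*(4)^1 - 7 = (-256) + (-256) + (-48) + (28) + (-7) = -539; answer -539
Part 2: R1 = -539; d = -5; f(3) = 1*(34) - 2*(-43) + 3*(-5) = 105; iterating: f(3)=105, f(4)=-92, f(5)=-200, f(6)=299, f(7)=423, f(8)=-775, f(9)=-724, f(10)=2095, f(11)=1218, f(12)=-5144, f(13)=-1295, f(14)=12647, f(15)=-195; answer -195

-195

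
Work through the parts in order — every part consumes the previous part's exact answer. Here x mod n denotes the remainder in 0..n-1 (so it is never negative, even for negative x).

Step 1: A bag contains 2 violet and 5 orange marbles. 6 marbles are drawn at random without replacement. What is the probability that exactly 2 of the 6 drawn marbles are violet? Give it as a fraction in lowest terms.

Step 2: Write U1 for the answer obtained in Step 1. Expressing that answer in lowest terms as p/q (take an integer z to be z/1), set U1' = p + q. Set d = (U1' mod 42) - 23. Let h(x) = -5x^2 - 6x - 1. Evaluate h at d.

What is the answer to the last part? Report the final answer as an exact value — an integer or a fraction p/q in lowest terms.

Step 1: total draws C(7,6) = 7; favorable C(2,2)*C(5,4) = 5; P = 5/7; answer 5/7
Step 2: U1 = 5/7; threaded value p + q = 12; d = -11; -5*(-11)^2 - 6*(-11)^1 - 1 = (-605) + (66) + (-1) = -540; answer -540

-540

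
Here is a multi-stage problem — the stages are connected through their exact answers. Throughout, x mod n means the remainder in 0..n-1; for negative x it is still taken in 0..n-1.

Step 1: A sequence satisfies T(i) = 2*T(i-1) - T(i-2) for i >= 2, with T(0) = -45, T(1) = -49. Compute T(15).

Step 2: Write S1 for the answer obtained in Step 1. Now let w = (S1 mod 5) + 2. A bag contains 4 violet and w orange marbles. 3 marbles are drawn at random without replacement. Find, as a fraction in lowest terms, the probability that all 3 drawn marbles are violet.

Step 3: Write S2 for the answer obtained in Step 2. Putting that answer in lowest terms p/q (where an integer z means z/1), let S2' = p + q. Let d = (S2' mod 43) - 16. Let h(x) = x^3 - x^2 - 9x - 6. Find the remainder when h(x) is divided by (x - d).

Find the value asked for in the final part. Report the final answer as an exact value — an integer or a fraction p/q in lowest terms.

-1016

Step 1: T(2) = 2*(-49) - 1*(-45) = -53; iterating: T(2)=-53, T(3)=-57, T(4)=-61, T(5)=-65, T(6)=-69, T(7)=-73, T(8)=-77, T(9)=-81, T(10)=-85, T(11)=-89, T(12)=-93, T(13)=-97, T(14)=-101, T(15)=-105; answer -105
Step 2: S1 = -105; w = 2; total draws C(6,3) = 20; favorable C(4,3) = 4; P = 1/5; answer 1/5
Step 3: S2 = 1/5; threaded value p + q = 6; d = -10; remainder = value at the root: 1*(-10)^3 - 1*(-10)^2 - 9*(-10)^1 - 6 = (-1000) + (-100) + (90) + (-6) = -1016; answer -1016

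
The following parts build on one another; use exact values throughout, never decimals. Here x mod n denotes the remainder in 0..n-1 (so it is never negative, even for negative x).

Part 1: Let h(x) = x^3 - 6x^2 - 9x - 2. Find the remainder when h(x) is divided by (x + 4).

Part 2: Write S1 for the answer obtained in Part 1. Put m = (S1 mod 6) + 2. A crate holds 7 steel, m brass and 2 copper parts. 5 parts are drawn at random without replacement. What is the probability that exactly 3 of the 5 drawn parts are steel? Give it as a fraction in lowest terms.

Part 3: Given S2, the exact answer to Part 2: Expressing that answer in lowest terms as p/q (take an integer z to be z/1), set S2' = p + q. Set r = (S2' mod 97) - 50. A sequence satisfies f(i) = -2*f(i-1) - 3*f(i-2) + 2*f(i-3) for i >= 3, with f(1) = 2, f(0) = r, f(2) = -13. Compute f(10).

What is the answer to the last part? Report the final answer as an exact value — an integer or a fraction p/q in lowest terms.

Part 1: remainder = value at the root: 1*(-4)^3 - 6*(-4)^2 - 9*(-4)^1 - 2 = (-64) + (-96) + (36) + (-2) = -126; answer -126
Part 2: S1 = -126; m = 2; total draws C(11,5) = 462; favorable C(7,3)*C(4,2) = 210; P = 5/11; answer 5/11
Part 3: S2 = 5/11; threaded value p + q = 16; r = -34; f(3) = -2*(-13) - 3*(2) + 2*(-34) = -48; iterating: f(3)=-48, f(4)=139, f(5)=-160, f(6)=-193, f(7)=1144, f(8)=-2029, f(9)=240, f(10)=7895; answer 7895

7895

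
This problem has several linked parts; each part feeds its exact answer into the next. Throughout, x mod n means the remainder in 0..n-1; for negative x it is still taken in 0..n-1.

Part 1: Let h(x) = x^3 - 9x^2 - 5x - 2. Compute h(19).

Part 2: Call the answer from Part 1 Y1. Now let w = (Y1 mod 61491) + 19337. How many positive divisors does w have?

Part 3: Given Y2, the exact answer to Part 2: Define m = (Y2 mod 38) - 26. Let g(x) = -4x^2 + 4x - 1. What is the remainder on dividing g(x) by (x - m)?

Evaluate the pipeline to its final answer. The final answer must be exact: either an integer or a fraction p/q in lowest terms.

-841

Part 1: 1*(19)^3 - 9*(19)^2 - 5*(19)^1 - 2 = (6859) + (-3249) + (-95) + (-2) = 3513; answer 3513
Part 2: Y1 = 3513; w = 22850; 22850 = 2 * 5^2 * 457; number of divisors = (1+1) * (2+1) * (1+1) = 12; answer 12
Part 3: Y2 = 12; m = -14; remainder = value at the root: -4*(-14)^2 + 4*(-14)^1 - 1 = (-784) + (-56) + (-1) = -841; answer -841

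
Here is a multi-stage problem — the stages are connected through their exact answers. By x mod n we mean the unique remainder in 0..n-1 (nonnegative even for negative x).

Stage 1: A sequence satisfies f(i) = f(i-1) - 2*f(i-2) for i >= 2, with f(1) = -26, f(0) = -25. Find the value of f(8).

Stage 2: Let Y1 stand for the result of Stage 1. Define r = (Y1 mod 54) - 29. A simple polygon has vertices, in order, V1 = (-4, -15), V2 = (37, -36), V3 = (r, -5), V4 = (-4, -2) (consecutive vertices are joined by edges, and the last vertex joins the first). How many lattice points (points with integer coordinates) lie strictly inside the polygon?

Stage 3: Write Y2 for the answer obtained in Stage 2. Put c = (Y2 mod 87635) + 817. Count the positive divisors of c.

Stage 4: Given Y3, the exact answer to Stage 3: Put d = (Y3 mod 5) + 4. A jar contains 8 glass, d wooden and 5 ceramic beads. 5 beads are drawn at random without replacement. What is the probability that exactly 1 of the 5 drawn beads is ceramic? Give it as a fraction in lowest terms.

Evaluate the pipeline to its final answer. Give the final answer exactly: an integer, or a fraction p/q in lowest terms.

3575/8568

Stage 1: f(2) = 1*(-26) - 2*(-25) = 24; iterating: f(2)=24, f(3)=76, f(4)=28, f(5)=-124, f(6)=-180, f(7)=68, f(8)=428; answer 428
Stage 2: Y1 = 428; r = 21; cross terms: (-4*-36 - 37*-15)=699, (37*-5 - 21*-36)=571, (21*-2 - -4*-5)=-62, (-4*-15 - -4*-2)=52; twice the area = |1260| = 1260; area = 630; boundary points = 1 + 1 + 1 + 13 = 16; strictly interior points = area - boundary/2 + 1 = 623; answer 623
Stage 3: Y2 = 623; c = 1440; 1440 = 2^5 * 3^2 * 5; number of divisors = (5+1) * (2+1) * (1+1) = 36; answer 36
Stage 4: Y3 = 36; d = 5; total draws C(18,5) = 8568; favorable C(5,1)*C(13,4) = 3575; P = 3575/8568; answer 3575/8568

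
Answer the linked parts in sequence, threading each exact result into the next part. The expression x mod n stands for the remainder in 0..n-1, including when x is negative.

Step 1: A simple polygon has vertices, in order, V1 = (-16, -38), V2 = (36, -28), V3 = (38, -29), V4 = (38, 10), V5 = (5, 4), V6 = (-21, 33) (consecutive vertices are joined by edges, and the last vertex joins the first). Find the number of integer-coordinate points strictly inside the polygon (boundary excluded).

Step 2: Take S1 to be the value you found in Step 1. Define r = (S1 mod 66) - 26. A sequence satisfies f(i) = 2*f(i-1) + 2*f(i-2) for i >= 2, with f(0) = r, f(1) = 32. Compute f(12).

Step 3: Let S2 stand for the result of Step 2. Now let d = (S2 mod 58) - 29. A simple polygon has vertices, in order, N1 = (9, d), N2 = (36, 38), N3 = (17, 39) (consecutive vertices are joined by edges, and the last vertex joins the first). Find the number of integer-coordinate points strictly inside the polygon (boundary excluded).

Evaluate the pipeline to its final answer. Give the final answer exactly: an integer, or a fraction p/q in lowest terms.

344

Step 1: cross terms: (-16*-28 - 36*-38)=1816, (36*-29 - 38*-28)=20, (38*10 - 38*-29)=1482, (38*4 - 5*10)=102, (5*33 - -21*4)=249, (-21*-38 - -16*33)=1326; twice the area = |4995| = 4995; area = 4995/2; boundary points = 2 + 1 + 39 + 3 + 1 + 1 = 47; strictly interior points = area - boundary/2 + 1 = 2475; answer 2475
Step 2: S1 = 2475; r = 7; f(2) = 2*(32) + 2*(7) = 78; iterating: f(2)=78, f(3)=220, f(4)=596, f(5)=1632, f(6)=4456, f(7)=12176, f(8)=33264, f(9)=90880, f(10)=248288, f(11)=678336, f(12)=1853248; answer 1853248
Step 3: S2 = 1853248; d = 3; cross terms: (9*38 - 36*3)=234, (36*39 - 17*38)=758, (17*3 - 9*39)=-300; twice the area = |692| = 692; area = 346; boundary points = 1 + 1 + 4 = 6; strictly interior points = area - boundary/2 + 1 = 344; answer 344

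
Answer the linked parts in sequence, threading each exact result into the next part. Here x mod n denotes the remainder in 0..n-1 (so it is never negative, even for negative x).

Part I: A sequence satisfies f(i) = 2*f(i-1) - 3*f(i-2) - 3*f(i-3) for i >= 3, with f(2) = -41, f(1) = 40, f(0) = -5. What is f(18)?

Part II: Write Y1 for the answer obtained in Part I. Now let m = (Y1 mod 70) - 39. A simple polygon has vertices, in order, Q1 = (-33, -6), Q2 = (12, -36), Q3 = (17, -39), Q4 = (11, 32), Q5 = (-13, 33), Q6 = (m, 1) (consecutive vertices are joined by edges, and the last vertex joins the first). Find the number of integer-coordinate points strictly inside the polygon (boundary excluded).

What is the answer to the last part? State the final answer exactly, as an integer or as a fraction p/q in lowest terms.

Part I: f(3) = 2*(-41) - 3*(40) - 3*(-5) = -187; iterating: f(3)=-187, f(4)=-371, f(5)=-58, f(6)=1558, f(7)=4403, f(8)=4306, f(9)=-9271, f(10)=-44669, f(11)=-74443, f(12)=12934, f(13)=383204, f(14)=950935, f(15)=713456, f(16)=-2575505, f(17)=-10144183, f(18)=-14702219; answer -14702219
Part II: Y1 = -14702219; m = -18; cross terms: (-33*-36 - 12*-6)=1260, (12*-39 - 17*-36)=144, (17*32 - 11*-39)=973, (11*33 - -13*32)=779, (-13*1 - -18*33)=581, (-18*-6 - -33*1)=141; twice the area = |3878| = 3878; area = 1939; boundary points = 15 + 1 + 1 + 1 + 1 + 1 = 20; strictly interior points = area - boundary/2 + 1 = 1930; answer 1930

1930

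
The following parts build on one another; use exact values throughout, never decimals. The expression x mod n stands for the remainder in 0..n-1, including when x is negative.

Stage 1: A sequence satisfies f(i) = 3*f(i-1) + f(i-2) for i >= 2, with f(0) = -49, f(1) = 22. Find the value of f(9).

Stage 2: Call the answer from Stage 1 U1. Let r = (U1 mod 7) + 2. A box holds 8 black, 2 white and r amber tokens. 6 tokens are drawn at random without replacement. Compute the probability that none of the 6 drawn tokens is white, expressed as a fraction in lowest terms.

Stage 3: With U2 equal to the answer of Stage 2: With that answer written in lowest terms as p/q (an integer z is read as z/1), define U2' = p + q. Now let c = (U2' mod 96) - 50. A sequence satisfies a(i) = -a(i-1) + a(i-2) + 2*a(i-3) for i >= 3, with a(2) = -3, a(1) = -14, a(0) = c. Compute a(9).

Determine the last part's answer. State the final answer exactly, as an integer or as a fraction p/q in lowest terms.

Stage 1: f(2) = 3*(22) + 1*(-49) = 17; iterating: f(2)=17, f(3)=73, f(4)=236, f(5)=781, f(6)=2579, f(7)=8518, f(8)=28133, f(9)=92917; answer 92917
Stage 2: U1 = 92917; r = 8; total draws C(18,6) = 18564; favorable C(16,6) = 8008; P = 22/51; answer 22/51
Stage 3: U2 = 22/51; threaded value p + q = 73; c = 23; a(3) = -1*(-3) + 1*(-14) + 2*(23) = 35; iterating: a(3)=35, a(4)=-66, a(5)=95, a(6)=-91, a(7)=54, a(8)=45, a(9)=-173; answer -173

-173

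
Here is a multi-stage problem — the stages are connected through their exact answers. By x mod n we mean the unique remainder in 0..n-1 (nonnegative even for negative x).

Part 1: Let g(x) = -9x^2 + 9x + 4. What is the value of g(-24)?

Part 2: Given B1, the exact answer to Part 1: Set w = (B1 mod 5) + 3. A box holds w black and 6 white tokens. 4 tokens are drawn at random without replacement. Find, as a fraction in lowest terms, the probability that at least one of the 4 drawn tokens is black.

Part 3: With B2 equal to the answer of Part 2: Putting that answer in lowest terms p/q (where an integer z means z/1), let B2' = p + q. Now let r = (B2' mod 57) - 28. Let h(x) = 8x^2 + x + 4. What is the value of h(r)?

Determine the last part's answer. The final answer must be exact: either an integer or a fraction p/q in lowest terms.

Part 1: -9*(-24)^2 + 9*(-24)^1 + 4 = (-5184) + (-216) + (4) = -5396; answer -5396
Part 2: B1 = -5396; w = 7; total draws C(13,4) = 715; complement C(6,4) = 15; favorable 715 - 15 = 700; P = 140/143; answer 140/143
Part 3: B2 = 140/143; threaded value p + q = 283; r = 27; 8*(27)^2 + 1*(27)^1 + 4 = (5832) + (27) + (4) = 5863; answer 5863

5863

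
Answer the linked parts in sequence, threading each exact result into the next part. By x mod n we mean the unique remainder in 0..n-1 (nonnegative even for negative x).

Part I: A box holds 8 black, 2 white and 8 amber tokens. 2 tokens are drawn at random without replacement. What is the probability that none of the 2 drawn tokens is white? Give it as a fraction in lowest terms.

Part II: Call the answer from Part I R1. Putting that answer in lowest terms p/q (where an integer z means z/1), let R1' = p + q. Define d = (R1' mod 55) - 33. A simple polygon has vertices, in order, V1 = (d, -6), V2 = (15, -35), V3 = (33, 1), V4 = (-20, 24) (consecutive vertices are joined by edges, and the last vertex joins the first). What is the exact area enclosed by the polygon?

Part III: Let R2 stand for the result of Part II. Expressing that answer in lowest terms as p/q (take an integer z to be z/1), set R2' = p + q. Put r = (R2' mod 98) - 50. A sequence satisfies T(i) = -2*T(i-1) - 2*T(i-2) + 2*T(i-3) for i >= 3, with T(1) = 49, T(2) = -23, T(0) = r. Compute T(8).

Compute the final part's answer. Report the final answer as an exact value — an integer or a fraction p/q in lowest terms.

Part I: total draws C(18,2) = 153; favorable C(16,2) = 120; P = 40/51; answer 40/51
Part II: R1 = 40/51; threaded value p + q = 91; d = 3; cross terms: (3*-35 - 15*-6)=-15, (15*1 - 33*-35)=1170, (33*24 - -20*1)=812, (-20*-6 - 3*24)=48; twice the area = |2015| = 2015; area = 2015/2; answer 2015/2
Part III: R2 = 2015/2; threaded value p + q = 2017; r = 7; T(3) = -2*(-23) - 2*(49) + 2*(7) = -38; iterating: T(3)=-38, T(4)=220, T(5)=-410, T(6)=304, T(7)=652, T(8)=-2732; answer -2732

-2732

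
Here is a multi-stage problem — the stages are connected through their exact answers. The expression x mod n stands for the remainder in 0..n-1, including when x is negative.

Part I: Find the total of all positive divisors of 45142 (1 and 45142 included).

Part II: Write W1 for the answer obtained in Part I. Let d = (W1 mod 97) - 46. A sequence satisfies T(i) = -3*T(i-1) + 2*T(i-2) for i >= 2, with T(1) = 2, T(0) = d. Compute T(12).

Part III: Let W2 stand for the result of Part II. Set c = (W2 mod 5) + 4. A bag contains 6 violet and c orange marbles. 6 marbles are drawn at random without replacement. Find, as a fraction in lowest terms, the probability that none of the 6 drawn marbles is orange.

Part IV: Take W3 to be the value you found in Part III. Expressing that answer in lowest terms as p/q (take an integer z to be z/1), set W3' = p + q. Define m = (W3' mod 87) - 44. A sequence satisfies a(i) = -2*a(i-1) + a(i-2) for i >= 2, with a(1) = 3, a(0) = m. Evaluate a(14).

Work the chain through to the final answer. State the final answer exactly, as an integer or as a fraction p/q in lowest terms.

-777722

Part I: 45142 = 2 * 22571; sigma = (1 + 2) * (1 + 22571) = 3 * 22572 = 67716; answer 67716
Part II: W1 = 67716; d = -36; T(2) = -3*(2) + 2*(-36) = -78; iterating: T(2)=-78, T(3)=238, T(4)=-870, T(5)=3086, T(6)=-10998, T(7)=39166, T(8)=-139494, T(9)=496814, T(10)=-1769430, T(11)=6301918, T(12)=-22444614; answer -22444614
Part III: W2 = -22444614; c = 5; total draws C(11,6) = 462; favorable C(6,6) = 1; P = 1/462; answer 1/462
Part IV: W3 = 1/462; threaded value p + q = 463; m = -16; a(2) = -2*(3) + 1*(-16) = -22; iterating: a(2)=-22, a(3)=47, a(4)=-116, a(5)=279, a(6)=-674, a(7)=1627, a(8)=-3928, a(9)=9483, a(10)=-22894, a(11)=55271, a(12)=-133436, a(13)=322143, a(14)=-777722; answer -777722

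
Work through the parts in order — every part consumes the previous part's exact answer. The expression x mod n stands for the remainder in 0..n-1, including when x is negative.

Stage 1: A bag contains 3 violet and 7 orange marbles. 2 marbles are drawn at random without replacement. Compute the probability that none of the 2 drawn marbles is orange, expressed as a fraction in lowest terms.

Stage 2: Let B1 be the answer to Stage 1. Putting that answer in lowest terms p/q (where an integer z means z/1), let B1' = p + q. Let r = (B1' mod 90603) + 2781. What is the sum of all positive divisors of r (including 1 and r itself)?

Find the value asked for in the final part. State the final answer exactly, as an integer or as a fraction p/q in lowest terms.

2798

Stage 1: total draws C(10,2) = 45; favorable C(3,2) = 3; P = 1/15; answer 1/15
Stage 2: B1 = 1/15; threaded value p + q = 16; r = 2797; 2797 is prime, so its only divisors are 1 and 2797; sigma = 1 + 2797 = 2798; answer 2798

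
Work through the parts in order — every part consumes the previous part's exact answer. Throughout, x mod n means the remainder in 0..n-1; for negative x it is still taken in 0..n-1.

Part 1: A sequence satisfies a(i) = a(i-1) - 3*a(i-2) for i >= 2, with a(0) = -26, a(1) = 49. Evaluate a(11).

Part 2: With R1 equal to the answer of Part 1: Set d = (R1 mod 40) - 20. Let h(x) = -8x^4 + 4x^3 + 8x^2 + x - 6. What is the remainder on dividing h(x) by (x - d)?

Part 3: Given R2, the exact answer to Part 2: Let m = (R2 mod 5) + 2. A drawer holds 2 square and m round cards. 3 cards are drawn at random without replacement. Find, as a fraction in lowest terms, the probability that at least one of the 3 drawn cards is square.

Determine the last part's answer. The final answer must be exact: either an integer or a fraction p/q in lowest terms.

9/14

Part 1: a(2) = 1*(49) - 3*(-26) = 127; iterating: a(2)=127, a(3)=-20, a(4)=-401, a(5)=-341, a(6)=862, a(7)=1885, a(8)=-701, a(9)=-6356, a(10)=-4253, a(11)=14815; answer 14815
Part 2: R1 = 14815; d = -5; remainder = value at the root: -8*(-5)^4 + 4*(-5)^3 + 8*(-5)^2 + 1*(-5)^1 - 6 = (-5000) + (-500) + (200) + (-5) + (-6) = -5311; answer -5311
Part 3: R2 = -5311; m = 6; total draws C(8,3) = 56; complement C(6,3) = 20; favorable 56 - 20 = 36; P = 9/14; answer 9/14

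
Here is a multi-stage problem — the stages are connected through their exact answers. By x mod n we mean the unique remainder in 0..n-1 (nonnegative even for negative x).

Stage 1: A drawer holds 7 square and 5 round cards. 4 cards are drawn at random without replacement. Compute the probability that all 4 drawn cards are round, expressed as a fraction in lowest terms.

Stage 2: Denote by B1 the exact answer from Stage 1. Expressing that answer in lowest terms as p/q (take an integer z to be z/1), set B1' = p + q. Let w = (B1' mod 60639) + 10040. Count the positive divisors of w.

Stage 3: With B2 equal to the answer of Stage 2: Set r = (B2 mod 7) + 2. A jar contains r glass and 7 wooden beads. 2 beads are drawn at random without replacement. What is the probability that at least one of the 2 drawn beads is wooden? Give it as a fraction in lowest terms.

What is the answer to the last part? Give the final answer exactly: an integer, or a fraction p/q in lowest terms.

14/15

Stage 1: total draws C(12,4) = 495; favorable C(5,4) = 5; P = 1/99; answer 1/99
Stage 2: B1 = 1/99; threaded value p + q = 100; w = 10140; 10140 = 2^2 * 3 * 5 * 13^2; number of divisors = (2+1) * (1+1) * (1+1) * (2+1) = 36; answer 36
Stage 3: B2 = 36; r = 3; total draws C(10,2) = 45; complement C(3,2) = 3; favorable 45 - 3 = 42; P = 14/15; answer 14/15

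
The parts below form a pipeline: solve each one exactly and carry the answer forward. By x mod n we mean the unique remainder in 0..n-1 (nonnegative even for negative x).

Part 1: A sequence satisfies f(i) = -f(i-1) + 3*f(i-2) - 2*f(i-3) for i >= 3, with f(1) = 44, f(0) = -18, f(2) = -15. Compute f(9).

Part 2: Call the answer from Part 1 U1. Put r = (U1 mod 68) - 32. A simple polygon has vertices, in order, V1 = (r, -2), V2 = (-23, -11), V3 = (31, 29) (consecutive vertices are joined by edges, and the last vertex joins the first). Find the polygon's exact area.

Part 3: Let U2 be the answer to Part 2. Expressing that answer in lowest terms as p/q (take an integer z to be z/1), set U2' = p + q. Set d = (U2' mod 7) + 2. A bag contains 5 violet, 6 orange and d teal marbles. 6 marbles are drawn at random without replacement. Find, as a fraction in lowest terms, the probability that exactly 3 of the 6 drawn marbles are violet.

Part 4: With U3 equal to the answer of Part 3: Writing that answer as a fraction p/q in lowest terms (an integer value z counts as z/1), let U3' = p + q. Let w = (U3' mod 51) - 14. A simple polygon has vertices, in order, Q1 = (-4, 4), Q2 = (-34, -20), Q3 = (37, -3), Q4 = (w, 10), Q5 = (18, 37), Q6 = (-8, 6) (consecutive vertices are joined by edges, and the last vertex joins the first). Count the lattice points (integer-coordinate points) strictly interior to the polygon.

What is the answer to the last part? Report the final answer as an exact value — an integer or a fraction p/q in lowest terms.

1097

Part 1: f(3) = -1*(-15) + 3*(44) - 2*(-18) = 183; iterating: f(3)=183, f(4)=-316, f(5)=895, f(6)=-2209, f(7)=5526, f(8)=-13943, f(9)=34939; answer 34939
Part 2: U1 = 34939; r = 23; cross terms: (23*-11 - -23*-2)=-299, (-23*29 - 31*-11)=-326, (31*-2 - 23*29)=-729; twice the area = |-1354| = 1354; area = 677; answer 677
Part 3: U2 = 677; threaded value p + q = 678; d = 8; total draws C(19,6) = 27132; favorable C(5,3)*C(14,3) = 3640; P = 130/969; answer 130/969
Part 4: U3 = 130/969; threaded value p + q = 1099; w = 14; cross terms: (-4*-20 - -34*4)=216, (-34*-3 - 37*-20)=842, (37*10 - 14*-3)=412, (14*37 - 18*10)=338, (18*6 - -8*37)=404, (-8*4 - -4*6)=-8; twice the area = |2204| = 2204; area = 1102; boundary points = 6 + 1 + 1 + 1 + 1 + 2 = 12; strictly interior points = area - boundary/2 + 1 = 1097; answer 1097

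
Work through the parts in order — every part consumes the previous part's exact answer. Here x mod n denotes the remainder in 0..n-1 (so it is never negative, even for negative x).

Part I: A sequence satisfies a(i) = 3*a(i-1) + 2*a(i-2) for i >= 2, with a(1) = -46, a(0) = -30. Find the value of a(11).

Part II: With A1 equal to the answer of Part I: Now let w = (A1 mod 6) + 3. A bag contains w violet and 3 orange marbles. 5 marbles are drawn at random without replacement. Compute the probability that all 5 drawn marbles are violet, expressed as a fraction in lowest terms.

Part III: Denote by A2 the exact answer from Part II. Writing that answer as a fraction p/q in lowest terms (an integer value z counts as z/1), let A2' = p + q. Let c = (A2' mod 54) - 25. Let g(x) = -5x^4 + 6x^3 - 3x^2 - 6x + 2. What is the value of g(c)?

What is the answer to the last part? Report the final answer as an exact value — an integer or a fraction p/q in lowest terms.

-114406

Part I: a(2) = 3*(-46) + 2*(-30) = -198; iterating: a(2)=-198, a(3)=-686, a(4)=-2454, a(5)=-8734, a(6)=-31110, a(7)=-110798, a(8)=-394614, a(9)=-1405438, a(10)=-5005542, a(11)=-17827502; answer -17827502
Part II: A1 = -17827502; w = 7; total draws C(10,5) = 252; favorable C(7,5) = 21; P = 1/12; answer 1/12
Part III: A2 = 1/12; threaded value p + q = 13; c = -12; -5*(-12)^4 + 6*(-12)^3 - 3*(-12)^2 - 6*(-12)^1 + 2 = (-103680) + (-10368) + (-432) + (72) + (2) = -114406; answer -114406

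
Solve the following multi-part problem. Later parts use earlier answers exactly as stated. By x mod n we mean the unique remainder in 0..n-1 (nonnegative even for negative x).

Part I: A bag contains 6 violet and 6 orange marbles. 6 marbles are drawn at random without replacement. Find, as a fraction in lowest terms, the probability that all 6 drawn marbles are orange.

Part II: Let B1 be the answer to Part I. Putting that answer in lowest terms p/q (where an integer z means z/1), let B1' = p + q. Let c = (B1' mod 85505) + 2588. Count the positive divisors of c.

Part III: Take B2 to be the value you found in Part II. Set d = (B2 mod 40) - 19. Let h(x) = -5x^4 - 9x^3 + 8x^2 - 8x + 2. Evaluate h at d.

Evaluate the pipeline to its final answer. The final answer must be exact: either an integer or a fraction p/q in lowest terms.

-220828

Part I: total draws C(12,6) = 924; favorable C(6,6) = 1; P = 1/924; answer 1/924
Part II: B1 = 1/924; threaded value p + q = 925; c = 3513; 3513 = 3 * 1171; number of divisors = (1+1) * (1+1) = 4; answer 4
Part III: B2 = 4; d = -15; -5*(-15)^4 - 9*(-15)^3 + 8*(-15)^2 - 8*(-15)^1 + 2 = (-253125) + (30375) + (1800) + (120) + (2) = -220828; answer -220828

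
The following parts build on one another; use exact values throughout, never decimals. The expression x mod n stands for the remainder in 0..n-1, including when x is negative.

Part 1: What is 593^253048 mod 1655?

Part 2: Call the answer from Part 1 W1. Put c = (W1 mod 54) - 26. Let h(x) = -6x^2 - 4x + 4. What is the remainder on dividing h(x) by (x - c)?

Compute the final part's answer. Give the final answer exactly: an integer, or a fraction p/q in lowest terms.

Part 1: squarings mod 1655: 593^1=593, 593^2=789, 593^4=241, 593^8=156, 593^16=1166, 593^32=801, 593^64=1116, 593^128=896, 593^256=141, 593^512=21, 593^1024=441, 593^2048=846, 593^4096=756, 593^8192=561, 593^16384=271, 593^32768=621, 593^65536=26, 593^131072=676; 593^253048 = 593^8 * 593^16 * 593^32 * 593^64 * 593^1024 * 593^2048 * 593^4096 * 593^16384 * 593^32768 * 593^65536 * 593^131072 = 71 (mod 1655); answer 71
Part 2: W1 = 71; c = -9; remainder = value at the root: -6*(-9)^2 - 4*(-9)^1 + 4 = (-486) + (36) + (4) = -446; answer -446

-446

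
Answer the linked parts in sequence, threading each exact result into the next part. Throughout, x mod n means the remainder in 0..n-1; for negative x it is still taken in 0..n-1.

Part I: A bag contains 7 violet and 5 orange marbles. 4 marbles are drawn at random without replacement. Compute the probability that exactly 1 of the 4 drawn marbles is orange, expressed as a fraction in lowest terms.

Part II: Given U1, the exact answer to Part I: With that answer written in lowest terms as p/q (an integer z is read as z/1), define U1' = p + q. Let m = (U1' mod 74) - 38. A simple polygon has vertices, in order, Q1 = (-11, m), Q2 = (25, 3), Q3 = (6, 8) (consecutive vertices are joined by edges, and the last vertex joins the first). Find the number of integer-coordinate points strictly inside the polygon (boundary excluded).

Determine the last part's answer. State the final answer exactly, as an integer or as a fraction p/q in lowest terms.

90

Part I: total draws C(12,4) = 495; favorable C(5,1)*C(7,3) = 175; P = 35/99; answer 35/99
Part II: U1 = 35/99; threaded value p + q = 134; m = 22; cross terms: (-11*3 - 25*22)=-583, (25*8 - 6*3)=182, (6*22 - -11*8)=220; twice the area = |-181| = 181; area = 181/2; boundary points = 1 + 1 + 1 = 3; strictly interior points = area - boundary/2 + 1 = 90; answer 90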